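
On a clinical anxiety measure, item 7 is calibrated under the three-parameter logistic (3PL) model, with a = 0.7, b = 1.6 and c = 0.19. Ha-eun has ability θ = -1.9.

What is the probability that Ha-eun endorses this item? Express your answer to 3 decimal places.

P(θ) = c + (1 − c) · 1 / (1 + exp(−a(θ − b)))
Exponent: 0.7 × (-1.9 − 1.6) = -2.4500
1/(1 + e^{2.4500}) = 0.0794
P = 0.19 + 0.81 × 0.0794 = 0.2543

0.254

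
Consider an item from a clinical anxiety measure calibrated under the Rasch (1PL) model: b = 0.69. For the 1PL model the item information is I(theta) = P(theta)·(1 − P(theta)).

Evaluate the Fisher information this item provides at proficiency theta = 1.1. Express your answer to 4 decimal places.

P = 1/(1+e^{-0.4100}) = 0.6011
P(1−P) = 0.6011 × 0.3989 = 0.2398
I = P(1−P) = 0.23978

0.2398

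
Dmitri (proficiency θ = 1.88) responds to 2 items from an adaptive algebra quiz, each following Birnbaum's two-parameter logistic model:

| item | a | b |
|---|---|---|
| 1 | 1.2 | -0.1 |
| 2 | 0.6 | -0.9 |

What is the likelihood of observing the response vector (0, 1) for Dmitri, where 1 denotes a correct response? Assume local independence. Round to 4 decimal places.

0.0715

P(θ) = 1 / (1 + exp(−a(θ − b)))
P_1 = 1/(1+e^{-2.3760}) = 0.9150
P_2 = 1/(1+e^{-1.6680}) = 0.8413
L = (1−P_1) × P_2 = 0.0850 × 0.8413 = 0.07153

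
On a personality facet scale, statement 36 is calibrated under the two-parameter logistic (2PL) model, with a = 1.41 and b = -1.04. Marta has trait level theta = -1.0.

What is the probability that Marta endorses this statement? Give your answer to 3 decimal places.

0.514

P(theta) = 1 / (1 + exp(−a(theta − b)))
Exponent: 1.41 × (-1.0 − (-1.04)) = 0.0564
1/(1 + e^{-0.0564}) = 0.5141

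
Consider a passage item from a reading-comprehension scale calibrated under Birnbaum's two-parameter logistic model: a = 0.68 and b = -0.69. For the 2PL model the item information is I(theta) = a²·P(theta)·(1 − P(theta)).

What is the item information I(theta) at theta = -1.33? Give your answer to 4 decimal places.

0.1103

P = 1/(1+e^{0.4352}) = 0.3929
P(1−P) = 0.3929 × 0.6071 = 0.2385
I = a² × P(1−P) = 0.68² × 0.2385 = 0.11029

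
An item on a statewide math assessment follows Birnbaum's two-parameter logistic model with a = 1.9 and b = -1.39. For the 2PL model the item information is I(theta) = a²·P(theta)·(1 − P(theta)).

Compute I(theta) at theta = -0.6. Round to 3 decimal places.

P = 1/(1+e^{-1.5010}) = 0.8177
P(1−P) = 0.8177 × 0.1823 = 0.1491
I = a² × P(1−P) = 1.9² × 0.1491 = 0.53808

0.538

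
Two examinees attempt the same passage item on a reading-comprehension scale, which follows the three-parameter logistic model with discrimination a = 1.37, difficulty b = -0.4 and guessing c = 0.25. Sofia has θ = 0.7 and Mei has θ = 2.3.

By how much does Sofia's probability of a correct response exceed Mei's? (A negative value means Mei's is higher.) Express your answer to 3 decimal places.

P(θ) = c + (1 − c) · 1 / (1 + exp(−a(θ − b)))
P(Sofia) = 0.8640  [exponent 1.5070]
P(Mei) = 0.9819  [exponent 3.6990]
Difference = 0.8640 − 0.9819 = -0.1179

-0.118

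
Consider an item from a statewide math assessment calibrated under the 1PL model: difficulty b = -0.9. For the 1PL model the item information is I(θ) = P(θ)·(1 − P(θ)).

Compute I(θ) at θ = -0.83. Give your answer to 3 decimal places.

0.250

P = 1/(1+e^{-0.0700}) = 0.5175
P(1−P) = 0.5175 × 0.4825 = 0.2497
I = P(1−P) = 0.24969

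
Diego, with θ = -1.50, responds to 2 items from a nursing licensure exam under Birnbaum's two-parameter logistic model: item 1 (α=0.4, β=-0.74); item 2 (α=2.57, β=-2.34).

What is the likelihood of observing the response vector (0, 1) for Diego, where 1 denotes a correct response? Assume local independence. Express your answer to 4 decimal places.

P(θ) = 1 / (1 + exp(−α(θ − β)))
P_1 = 1/(1+e^{0.3040}) = 0.4246
P_2 = 1/(1+e^{-2.1588}) = 0.8965
L = (1−P_1) × P_2 = 0.5754 × 0.8965 = 0.51586

0.5159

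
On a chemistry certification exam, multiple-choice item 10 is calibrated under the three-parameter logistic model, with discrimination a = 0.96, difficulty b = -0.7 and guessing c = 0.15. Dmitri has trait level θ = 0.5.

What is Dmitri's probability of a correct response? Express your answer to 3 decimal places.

P(θ) = c + (1 − c) · 1 / (1 + exp(−a(θ − b)))
Exponent: 0.96 × (0.5 − (-0.7)) = 1.1520
1/(1 + e^{-1.1520}) = 0.7599
P = 0.15 + 0.85 × 0.7599 = 0.7959

0.796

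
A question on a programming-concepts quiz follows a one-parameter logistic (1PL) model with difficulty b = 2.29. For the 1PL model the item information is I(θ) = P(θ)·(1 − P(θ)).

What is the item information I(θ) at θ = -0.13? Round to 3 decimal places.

P = 1/(1+e^{2.4200}) = 0.0817
P(1−P) = 0.0817 × 0.9183 = 0.0750
I = P(1−P) = 0.07499

0.075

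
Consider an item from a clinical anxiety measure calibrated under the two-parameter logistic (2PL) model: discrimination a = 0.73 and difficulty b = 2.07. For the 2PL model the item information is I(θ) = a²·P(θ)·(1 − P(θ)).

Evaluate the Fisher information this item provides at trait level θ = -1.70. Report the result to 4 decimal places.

P = 1/(1+e^{2.7521}) = 0.0600
P(1−P) = 0.0600 × 0.9400 = 0.0564
I = a² × P(1−P) = 0.73² × 0.0564 = 0.03004

0.0300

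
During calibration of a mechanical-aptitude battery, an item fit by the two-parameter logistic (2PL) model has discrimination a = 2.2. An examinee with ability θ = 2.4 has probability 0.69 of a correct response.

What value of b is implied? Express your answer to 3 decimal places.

P(θ) = 1 / (1 + exp(−a(θ − b)))
logit(0.69) = ln(0.69/0.31) = 0.8001
b = θ − logit/(a) = 2.4 − 0.8001/2.2000 = 2.0363

2.036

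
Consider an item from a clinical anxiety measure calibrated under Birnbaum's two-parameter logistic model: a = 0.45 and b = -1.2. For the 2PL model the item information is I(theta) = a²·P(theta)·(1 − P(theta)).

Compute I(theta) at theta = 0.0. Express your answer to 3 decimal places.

0.047

P = 1/(1+e^{-0.5400}) = 0.6318
P(1−P) = 0.6318 × 0.3682 = 0.2326
I = a² × P(1−P) = 0.45² × 0.2326 = 0.04711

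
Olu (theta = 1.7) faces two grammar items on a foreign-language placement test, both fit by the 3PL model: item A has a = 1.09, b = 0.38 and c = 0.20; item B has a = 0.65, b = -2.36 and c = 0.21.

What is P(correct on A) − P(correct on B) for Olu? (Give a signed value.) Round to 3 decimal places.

-0.101

P(theta) = c + (1 − c) · 1 / (1 + exp(−a(theta − b)))
P_A = 0.8466
P_B = 0.9473
P_A − P_B = -0.1007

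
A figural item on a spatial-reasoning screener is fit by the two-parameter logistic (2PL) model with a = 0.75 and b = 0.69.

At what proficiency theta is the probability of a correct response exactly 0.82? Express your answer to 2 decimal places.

P(theta) = 1 / (1 + exp(−a(theta − b)))
logit = ln(0.8200/0.1800) = 1.5163
theta = b + logit/(a) = 0.69 + 1.5163/0.7500 = 2.7118

2.71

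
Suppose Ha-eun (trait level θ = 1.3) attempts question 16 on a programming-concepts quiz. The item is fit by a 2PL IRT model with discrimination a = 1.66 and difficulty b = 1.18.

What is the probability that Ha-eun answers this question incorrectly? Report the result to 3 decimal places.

P(θ) = 1 / (1 + exp(−a(θ − b)))
Exponent: 1.66 × (1.3 − 1.18) = 0.1992
1/(1 + e^{-0.1992}) = 0.5496
P(incorrect) = 1 − 0.5496 = 0.4504

0.450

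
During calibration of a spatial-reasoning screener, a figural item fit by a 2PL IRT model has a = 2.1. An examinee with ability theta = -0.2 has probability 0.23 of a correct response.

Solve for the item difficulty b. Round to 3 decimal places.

0.375

P(theta) = 1 / (1 + exp(−a(theta − b)))
logit(0.23) = ln(0.23/0.77) = -1.2083
b = theta − logit/(a) = -0.2 − (-1.2083)/2.1000 = 0.3754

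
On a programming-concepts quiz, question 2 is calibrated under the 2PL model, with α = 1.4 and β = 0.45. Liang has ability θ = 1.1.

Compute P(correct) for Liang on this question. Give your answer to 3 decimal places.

P(θ) = 1 / (1 + exp(−α(θ − β)))
Exponent: 1.4 × (1.1 − 0.45) = 0.9100
1/(1 + e^{-0.9100}) = 0.7130

0.713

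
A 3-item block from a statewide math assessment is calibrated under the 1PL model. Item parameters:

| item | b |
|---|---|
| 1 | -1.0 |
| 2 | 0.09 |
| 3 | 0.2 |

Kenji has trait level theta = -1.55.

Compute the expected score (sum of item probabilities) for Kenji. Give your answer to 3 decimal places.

P(theta) = 1 / (1 + exp(−(theta − b)))
P_1 = 1/(1+e^{0.5500}) = 0.3659
P_2 = 1/(1+e^{1.6400}) = 0.1625
P_3 = 1/(1+e^{1.7500}) = 0.1480
E[score] = 0.3659 + 0.1625 + 0.1480 = 0.6764

0.676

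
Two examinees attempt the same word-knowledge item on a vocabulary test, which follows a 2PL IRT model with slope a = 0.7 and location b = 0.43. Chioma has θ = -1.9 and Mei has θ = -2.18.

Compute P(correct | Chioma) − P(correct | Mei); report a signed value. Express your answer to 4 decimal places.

0.0251

P(θ) = 1 / (1 + exp(−a(θ − b)))
P(Chioma) = 0.1637  [exponent -1.6310]
P(Mei) = 0.1386  [exponent -1.8270]
Difference = 0.1637 − 0.1386 = 0.0251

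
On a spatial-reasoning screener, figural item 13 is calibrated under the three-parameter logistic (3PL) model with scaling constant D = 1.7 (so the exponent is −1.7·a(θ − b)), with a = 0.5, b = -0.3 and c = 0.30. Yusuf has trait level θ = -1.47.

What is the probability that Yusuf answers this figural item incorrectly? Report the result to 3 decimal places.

0.511

P(θ) = c + (1 − c) · 1 / (1 + exp(−D·a(θ − b)))
Exponent: 1.7 × 0.5 × (-1.47 − (-0.3)) = -0.9945
1/(1 + e^{0.9945}) = 0.2700
P = 0.30 + 0.70 × 0.2700 = 0.4890
P(incorrect) = 1 − 0.4890 = 0.5110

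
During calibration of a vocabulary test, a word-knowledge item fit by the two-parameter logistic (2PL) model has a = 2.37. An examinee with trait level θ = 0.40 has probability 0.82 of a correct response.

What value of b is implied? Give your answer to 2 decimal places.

-0.24

P(θ) = 1 / (1 + exp(−a(θ − b)))
logit(0.82) = ln(0.82/0.18) = 1.5163
b = θ − logit/(a) = 0.40 − 1.5163/2.3700 = -0.2398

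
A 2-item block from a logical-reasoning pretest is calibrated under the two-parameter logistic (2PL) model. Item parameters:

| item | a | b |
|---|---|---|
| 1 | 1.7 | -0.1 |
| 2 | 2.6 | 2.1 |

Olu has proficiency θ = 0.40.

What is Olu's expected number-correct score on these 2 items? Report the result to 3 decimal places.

0.712

P(θ) = 1 / (1 + exp(−a(θ − b)))
P_1 = 1/(1+e^{-0.8500}) = 0.7006
P_2 = 1/(1+e^{4.4200}) = 0.0119
E[score] = 0.7006 + 0.0119 = 0.7125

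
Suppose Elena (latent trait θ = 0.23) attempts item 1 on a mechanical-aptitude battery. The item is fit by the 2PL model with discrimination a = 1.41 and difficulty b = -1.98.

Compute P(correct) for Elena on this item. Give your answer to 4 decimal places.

0.9576

P(θ) = 1 / (1 + exp(−a(θ − b)))
Exponent: 1.41 × (0.23 − (-1.98)) = 3.1161
1/(1 + e^{-3.1161}) = 0.9576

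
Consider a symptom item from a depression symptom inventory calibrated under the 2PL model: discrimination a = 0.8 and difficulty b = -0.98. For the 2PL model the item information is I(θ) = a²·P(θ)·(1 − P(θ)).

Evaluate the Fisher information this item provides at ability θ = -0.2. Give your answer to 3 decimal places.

P = 1/(1+e^{-0.6240}) = 0.6511
P(1−P) = 0.6511 × 0.3489 = 0.2272
I = a² × P(1−P) = 0.8² × 0.2272 = 0.14538

0.145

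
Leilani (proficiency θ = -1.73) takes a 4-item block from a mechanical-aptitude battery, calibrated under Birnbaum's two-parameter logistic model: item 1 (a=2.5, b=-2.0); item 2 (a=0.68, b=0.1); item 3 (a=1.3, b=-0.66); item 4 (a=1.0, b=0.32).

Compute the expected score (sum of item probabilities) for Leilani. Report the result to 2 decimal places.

P(θ) = 1 / (1 + exp(−a(θ − b)))
P_1 = 1/(1+e^{-0.6750}) = 0.6626
P_2 = 1/(1+e^{1.2444}) = 0.2237
P_3 = 1/(1+e^{1.3910}) = 0.1992
P_4 = 1/(1+e^{2.0500}) = 0.1141
E[score] = 0.6626 + 0.2237 + 0.1992 + 0.1141 = 1.1996

1.20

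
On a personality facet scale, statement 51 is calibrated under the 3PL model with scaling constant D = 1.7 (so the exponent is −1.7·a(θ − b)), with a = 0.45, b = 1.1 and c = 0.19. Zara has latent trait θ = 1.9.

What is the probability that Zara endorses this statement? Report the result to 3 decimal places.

P(θ) = c + (1 − c) · 1 / (1 + exp(−D·a(θ − b)))
Exponent: 1.7 × 0.45 × (1.9 − 1.1) = 0.6120
1/(1 + e^{-0.6120}) = 0.6484
P = 0.19 + 0.81 × 0.6484 = 0.7152

0.715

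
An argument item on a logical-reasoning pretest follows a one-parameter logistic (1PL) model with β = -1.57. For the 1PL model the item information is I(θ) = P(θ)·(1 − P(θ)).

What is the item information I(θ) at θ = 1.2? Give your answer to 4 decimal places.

P = 1/(1+e^{-2.7700}) = 0.9410
P(1−P) = 0.9410 × 0.0590 = 0.0555
I = P(1−P) = 0.05549

0.0555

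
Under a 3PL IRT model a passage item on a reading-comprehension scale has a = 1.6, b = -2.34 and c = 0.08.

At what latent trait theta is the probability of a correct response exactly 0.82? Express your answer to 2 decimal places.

P(theta) = c + (1 − c) · 1 / (1 + exp(−a(theta − b)))
Remove guessing floor: (0.82 − 0.08)/(1 − 0.08) = 0.8043
logit = ln(0.8043/0.1957) = 1.4137
theta = b + logit/(a) = -2.34 + 1.4137/1.6000 = -1.4564

-1.46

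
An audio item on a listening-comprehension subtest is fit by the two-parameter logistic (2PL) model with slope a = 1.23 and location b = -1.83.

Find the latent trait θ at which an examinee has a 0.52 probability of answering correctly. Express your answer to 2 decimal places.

P(θ) = 1 / (1 + exp(−a(θ − b)))
logit = ln(0.5200/0.4800) = 0.0800
θ = b + logit/(a) = -1.83 + 0.0800/1.2300 = -1.7649

-1.76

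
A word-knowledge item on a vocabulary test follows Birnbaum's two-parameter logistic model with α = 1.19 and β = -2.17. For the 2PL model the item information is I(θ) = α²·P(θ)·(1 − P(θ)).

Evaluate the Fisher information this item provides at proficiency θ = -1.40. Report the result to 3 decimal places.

0.289

P = 1/(1+e^{-0.9163}) = 0.7143
P(1−P) = 0.7143 × 0.2857 = 0.2041
I = α² × P(1−P) = 1.19² × 0.2041 = 0.28900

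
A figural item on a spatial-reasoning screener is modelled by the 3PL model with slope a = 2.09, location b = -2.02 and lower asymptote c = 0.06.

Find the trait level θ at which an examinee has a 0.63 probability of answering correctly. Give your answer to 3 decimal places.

P(θ) = c + (1 − c) · 1 / (1 + exp(−a(θ − b)))
Remove guessing floor: (0.63 − 0.06)/(1 − 0.06) = 0.6064
logit = ln(0.6064/0.3936) = 0.4321
θ = b + logit/(a) = -2.02 + 0.4321/2.0900 = -1.8132

-1.813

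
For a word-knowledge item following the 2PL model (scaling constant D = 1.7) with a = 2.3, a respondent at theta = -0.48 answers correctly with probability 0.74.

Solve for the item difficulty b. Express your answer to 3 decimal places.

-0.748

P(theta) = 1 / (1 + exp(−D·a(theta − b)))
logit(0.74) = ln(0.74/0.26) = 1.0460
b = theta − logit/(1.7·a) = -0.48 − 1.0460/3.9100 = -0.7475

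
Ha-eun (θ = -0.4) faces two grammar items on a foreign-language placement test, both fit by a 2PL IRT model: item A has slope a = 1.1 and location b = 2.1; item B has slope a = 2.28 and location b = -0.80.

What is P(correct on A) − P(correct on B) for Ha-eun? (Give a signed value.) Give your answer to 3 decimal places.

P(θ) = 1 / (1 + exp(−a(θ − b)))
P_A = 0.0601
P_B = 0.7134
P_A − P_B = -0.6533

-0.653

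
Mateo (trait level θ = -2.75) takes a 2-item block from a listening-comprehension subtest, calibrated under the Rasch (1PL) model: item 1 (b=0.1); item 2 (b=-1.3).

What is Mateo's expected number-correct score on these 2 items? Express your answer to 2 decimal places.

0.24

P(θ) = 1 / (1 + exp(−(θ − b)))
P_1 = 1/(1+e^{2.8500}) = 0.0547
P_2 = 1/(1+e^{1.4500}) = 0.1900
E[score] = 0.0547 + 0.1900 = 0.2447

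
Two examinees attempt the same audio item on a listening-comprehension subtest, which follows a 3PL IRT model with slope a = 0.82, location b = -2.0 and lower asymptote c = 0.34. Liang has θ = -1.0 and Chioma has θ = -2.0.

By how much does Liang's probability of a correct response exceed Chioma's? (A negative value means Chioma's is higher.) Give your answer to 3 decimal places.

P(θ) = c + (1 − c) · 1 / (1 + exp(−a(θ − b)))
P(Liang) = 0.7982  [exponent 0.8200]
P(Chioma) = 0.6700  [exponent 0.0000]
Difference = 0.7982 − 0.6700 = 0.1282

0.128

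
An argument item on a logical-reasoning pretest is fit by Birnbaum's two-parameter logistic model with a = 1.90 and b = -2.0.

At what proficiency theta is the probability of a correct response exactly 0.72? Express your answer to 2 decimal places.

-1.50

P(theta) = 1 / (1 + exp(−a(theta − b)))
logit = ln(0.7200/0.2800) = 0.9445
theta = b + logit/(a) = -2.0 + 0.9445/1.9000 = -1.5029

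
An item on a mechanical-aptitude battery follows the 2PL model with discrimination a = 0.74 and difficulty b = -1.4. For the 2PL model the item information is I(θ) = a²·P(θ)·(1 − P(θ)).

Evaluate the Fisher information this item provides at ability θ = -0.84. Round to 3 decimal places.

0.131

P = 1/(1+e^{-0.4144}) = 0.6021
P(1−P) = 0.6021 × 0.3979 = 0.2396
I = a² × P(1−P) = 0.74² × 0.2396 = 0.13119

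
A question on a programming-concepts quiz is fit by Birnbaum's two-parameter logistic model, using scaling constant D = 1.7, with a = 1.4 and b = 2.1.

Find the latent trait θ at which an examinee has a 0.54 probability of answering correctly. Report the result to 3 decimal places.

2.167

P(θ) = 1 / (1 + exp(−D·a(θ − b)))
logit = ln(0.5400/0.4600) = 0.1603
θ = b + logit/(1.7·a) = 2.1 + 0.1603/2.3800 = 2.1674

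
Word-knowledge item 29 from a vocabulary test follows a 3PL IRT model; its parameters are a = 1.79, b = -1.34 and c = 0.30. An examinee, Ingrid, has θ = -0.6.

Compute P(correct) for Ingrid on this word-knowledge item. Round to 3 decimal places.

0.853

P(θ) = c + (1 − c) · 1 / (1 + exp(−a(θ − b)))
Exponent: 1.79 × (-0.6 − (-1.34)) = 1.3246
1/(1 + e^{-1.3246}) = 0.7899
P = 0.30 + 0.70 × 0.7899 = 0.8530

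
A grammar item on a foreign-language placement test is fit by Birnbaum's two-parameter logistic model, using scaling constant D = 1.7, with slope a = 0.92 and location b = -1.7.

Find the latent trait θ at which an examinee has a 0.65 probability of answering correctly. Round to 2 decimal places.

P(θ) = 1 / (1 + exp(−D·a(θ − b)))
logit = ln(0.6500/0.3500) = 0.6190
θ = b + logit/(1.7·a) = -1.7 + 0.6190/1.5640 = -1.3042

-1.30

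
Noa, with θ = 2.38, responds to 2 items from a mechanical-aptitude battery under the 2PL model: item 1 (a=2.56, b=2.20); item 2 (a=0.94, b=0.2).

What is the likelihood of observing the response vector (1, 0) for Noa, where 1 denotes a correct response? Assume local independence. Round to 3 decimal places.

P(θ) = 1 / (1 + exp(−a(θ − b)))
P_1 = 1/(1+e^{-0.4608}) = 0.6132
P_2 = 1/(1+e^{-2.0492}) = 0.8859
L = P_1 × (1−P_2) = 0.6132 × 0.1141 = 0.06999

0.070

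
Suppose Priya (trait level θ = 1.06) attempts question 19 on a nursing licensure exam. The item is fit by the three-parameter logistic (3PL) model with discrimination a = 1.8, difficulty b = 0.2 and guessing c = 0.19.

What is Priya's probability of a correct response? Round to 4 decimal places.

0.8579

P(θ) = c + (1 − c) · 1 / (1 + exp(−a(θ − b)))
Exponent: 1.8 × (1.06 − 0.2) = 1.5480
1/(1 + e^{-1.5480}) = 0.8246
P = 0.19 + 0.81 × 0.8246 = 0.8579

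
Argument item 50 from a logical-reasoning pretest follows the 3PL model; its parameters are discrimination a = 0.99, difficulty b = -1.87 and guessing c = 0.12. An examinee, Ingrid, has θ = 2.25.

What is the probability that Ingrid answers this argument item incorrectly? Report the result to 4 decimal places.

0.0146

P(θ) = c + (1 − c) · 1 / (1 + exp(−a(θ − b)))
Exponent: 0.99 × (2.25 − (-1.87)) = 4.0788
1/(1 + e^{-4.0788}) = 0.9834
P = 0.12 + 0.88 × 0.9834 = 0.9854
P(incorrect) = 1 − 0.9854 = 0.0146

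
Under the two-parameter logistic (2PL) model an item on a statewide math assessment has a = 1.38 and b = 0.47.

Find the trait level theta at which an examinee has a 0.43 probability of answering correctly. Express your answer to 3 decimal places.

P(theta) = 1 / (1 + exp(−a(theta − b)))
logit = ln(0.4300/0.5700) = -0.2819
theta = b + logit/(a) = 0.47 + (-0.2819)/1.3800 = 0.2658

0.266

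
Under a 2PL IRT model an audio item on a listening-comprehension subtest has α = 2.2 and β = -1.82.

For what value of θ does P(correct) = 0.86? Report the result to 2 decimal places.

P(θ) = 1 / (1 + exp(−α(θ − β)))
logit = ln(0.8600/0.1400) = 1.8153
θ = β + logit/(α) = -1.82 + 1.8153/2.2000 = -0.9949

-0.99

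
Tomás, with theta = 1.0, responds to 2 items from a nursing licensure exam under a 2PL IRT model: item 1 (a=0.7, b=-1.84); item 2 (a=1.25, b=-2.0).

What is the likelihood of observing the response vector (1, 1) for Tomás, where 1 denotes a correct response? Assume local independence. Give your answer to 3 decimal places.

P(theta) = 1 / (1 + exp(−a(theta − b)))
P_1 = 1/(1+e^{-1.9880}) = 0.8795
P_2 = 1/(1+e^{-3.7500}) = 0.9770
L = P_1 × P_2 = 0.8795 × 0.9770 = 0.85932

0.859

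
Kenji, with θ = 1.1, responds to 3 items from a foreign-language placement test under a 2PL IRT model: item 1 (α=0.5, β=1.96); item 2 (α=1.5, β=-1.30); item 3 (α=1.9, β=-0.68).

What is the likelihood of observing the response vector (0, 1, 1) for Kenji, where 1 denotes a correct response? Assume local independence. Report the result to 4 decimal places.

P(θ) = 1 / (1 + exp(−α(θ − β)))
P_1 = 1/(1+e^{0.4300}) = 0.3941
P_2 = 1/(1+e^{-3.6000}) = 0.9734
P_3 = 1/(1+e^{-3.3820}) = 0.9671
L = (1−P_1) × P_2 × P_3 = 0.6059 × 0.9734 × 0.9671 = 0.57038

0.5704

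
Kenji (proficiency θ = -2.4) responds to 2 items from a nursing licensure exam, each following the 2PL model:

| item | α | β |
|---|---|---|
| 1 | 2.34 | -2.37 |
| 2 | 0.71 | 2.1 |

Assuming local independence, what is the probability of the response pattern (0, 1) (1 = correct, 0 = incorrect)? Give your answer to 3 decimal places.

0.020

P(θ) = 1 / (1 + exp(−α(θ − β)))
P_1 = 1/(1+e^{0.0702}) = 0.4825
P_2 = 1/(1+e^{3.1950}) = 0.0394
L = (1−P_1) × P_2 = 0.5175 × 0.0394 = 0.02037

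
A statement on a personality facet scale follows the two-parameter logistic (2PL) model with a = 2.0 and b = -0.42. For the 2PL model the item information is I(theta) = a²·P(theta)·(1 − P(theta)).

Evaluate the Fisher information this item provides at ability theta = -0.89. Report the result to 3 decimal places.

0.808

P = 1/(1+e^{0.9400}) = 0.2809
P(1−P) = 0.2809 × 0.7191 = 0.2020
I = a² × P(1−P) = 2.0² × 0.2020 = 0.80798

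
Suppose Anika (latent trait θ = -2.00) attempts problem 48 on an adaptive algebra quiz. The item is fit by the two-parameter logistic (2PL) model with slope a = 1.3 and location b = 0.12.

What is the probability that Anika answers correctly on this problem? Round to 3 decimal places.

0.060

P(θ) = 1 / (1 + exp(−a(θ − b)))
Exponent: 1.3 × (-2.00 − 0.12) = -2.7560
1/(1 + e^{2.7560}) = 0.0597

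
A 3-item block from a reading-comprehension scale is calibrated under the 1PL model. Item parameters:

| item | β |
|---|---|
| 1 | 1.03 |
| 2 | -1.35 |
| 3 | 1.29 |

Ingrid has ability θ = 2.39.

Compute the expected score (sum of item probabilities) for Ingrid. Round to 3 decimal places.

2.523

P(θ) = 1 / (1 + exp(−(θ − β)))
P_1 = 1/(1+e^{-1.3600}) = 0.7958
P_2 = 1/(1+e^{-3.7400}) = 0.9768
P_3 = 1/(1+e^{-1.1000}) = 0.7503
E[score] = 0.7958 + 0.9768 + 0.7503 = 2.5228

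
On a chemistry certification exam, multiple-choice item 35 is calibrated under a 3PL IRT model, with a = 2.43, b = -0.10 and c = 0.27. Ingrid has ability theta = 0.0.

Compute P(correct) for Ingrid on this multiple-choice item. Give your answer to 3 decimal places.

0.679

P(theta) = c + (1 − c) · 1 / (1 + exp(−a(theta − b)))
Exponent: 2.43 × (0.0 − (-0.10)) = 0.2430
1/(1 + e^{-0.2430}) = 0.5605
P = 0.27 + 0.73 × 0.5605 = 0.6791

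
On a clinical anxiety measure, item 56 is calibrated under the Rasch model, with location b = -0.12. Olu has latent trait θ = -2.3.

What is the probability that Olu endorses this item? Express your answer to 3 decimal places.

0.102

P(θ) = 1 / (1 + exp(−(θ − b)))
Exponent: (-2.3 − (-0.12)) = -2.1800
1/(1 + e^{2.1800}) = 0.1016
P = 0.1016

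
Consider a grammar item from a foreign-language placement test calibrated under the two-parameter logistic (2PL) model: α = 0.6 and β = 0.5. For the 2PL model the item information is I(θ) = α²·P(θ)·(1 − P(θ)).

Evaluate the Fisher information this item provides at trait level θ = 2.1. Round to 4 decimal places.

0.0721

P = 1/(1+e^{-0.9600}) = 0.7231
P(1−P) = 0.7231 × 0.2769 = 0.2002
I = α² × P(1−P) = 0.6² × 0.2002 = 0.07208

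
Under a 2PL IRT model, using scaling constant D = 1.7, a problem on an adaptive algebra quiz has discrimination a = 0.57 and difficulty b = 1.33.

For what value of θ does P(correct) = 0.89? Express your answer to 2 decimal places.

3.49

P(θ) = 1 / (1 + exp(−D·a(θ − b)))
logit = ln(0.8900/0.1100) = 2.0907
θ = b + logit/(1.7·a) = 1.33 + 2.0907/0.9690 = 3.4876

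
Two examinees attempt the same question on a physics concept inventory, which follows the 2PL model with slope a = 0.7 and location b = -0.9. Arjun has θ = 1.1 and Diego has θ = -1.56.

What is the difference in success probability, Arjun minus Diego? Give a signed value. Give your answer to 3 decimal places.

P(θ) = 1 / (1 + exp(−a(θ − b)))
P(Arjun) = 0.8022  [exponent 1.4000]
P(Diego) = 0.3865  [exponent -0.4620]
Difference = 0.8022 − 0.3865 = 0.4157

0.416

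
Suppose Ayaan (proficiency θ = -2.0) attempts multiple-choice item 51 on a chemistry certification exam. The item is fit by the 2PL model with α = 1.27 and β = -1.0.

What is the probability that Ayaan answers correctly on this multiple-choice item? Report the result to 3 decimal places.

P(θ) = 1 / (1 + exp(−α(θ − β)))
Exponent: 1.27 × (-2.0 − (-1.0)) = -1.2700
1/(1 + e^{1.2700}) = 0.2193

0.219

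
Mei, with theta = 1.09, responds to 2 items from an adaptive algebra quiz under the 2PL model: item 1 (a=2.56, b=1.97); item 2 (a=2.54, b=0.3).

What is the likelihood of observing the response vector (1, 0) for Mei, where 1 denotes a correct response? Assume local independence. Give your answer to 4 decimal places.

P(theta) = 1 / (1 + exp(−a(theta − b)))
P_1 = 1/(1+e^{2.2528}) = 0.0951
P_2 = 1/(1+e^{-2.0066}) = 0.8815
L = P_1 × (1−P_2) = 0.0951 × 0.1185 = 0.01127

0.0113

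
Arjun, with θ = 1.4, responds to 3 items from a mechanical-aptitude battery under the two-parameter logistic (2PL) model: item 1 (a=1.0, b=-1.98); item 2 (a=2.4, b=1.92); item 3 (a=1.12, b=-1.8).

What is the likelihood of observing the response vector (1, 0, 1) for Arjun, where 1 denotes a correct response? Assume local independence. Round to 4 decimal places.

P(θ) = 1 / (1 + exp(−a(θ − b)))
P_1 = 1/(1+e^{-3.3800}) = 0.9671
P_2 = 1/(1+e^{1.2480}) = 0.2230
P_3 = 1/(1+e^{-3.5840}) = 0.9730
L = P_1 × (1−P_2) × P_3 = 0.9671 × 0.7770 × 0.9730 = 0.73107

0.7311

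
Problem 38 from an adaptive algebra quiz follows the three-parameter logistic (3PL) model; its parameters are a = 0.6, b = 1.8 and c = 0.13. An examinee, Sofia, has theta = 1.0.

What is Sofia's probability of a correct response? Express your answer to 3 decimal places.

0.463

P(theta) = c + (1 − c) · 1 / (1 + exp(−a(theta − b)))
Exponent: 0.6 × (1.0 − 1.8) = -0.4800
1/(1 + e^{0.4800}) = 0.3823
P = 0.13 + 0.87 × 0.3823 = 0.4626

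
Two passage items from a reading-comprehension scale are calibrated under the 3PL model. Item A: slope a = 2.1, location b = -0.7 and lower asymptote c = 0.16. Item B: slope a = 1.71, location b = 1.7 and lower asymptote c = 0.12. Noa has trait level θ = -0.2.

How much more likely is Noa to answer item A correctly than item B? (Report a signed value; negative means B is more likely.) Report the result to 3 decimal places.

0.629

P(θ) = c + (1 − c) · 1 / (1 + exp(−a(θ − b)))
P_A = 0.7823
P_B = 0.1529
P_A − P_B = 0.6294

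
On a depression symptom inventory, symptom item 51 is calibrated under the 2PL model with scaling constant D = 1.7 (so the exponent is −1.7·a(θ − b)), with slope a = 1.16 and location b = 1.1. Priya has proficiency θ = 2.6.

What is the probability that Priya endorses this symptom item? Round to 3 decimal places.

0.951

P(θ) = 1 / (1 + exp(−D·a(θ − b)))
Exponent: 1.7 × 1.16 × (2.6 − 1.1) = 2.9580
1/(1 + e^{-2.9580}) = 0.9506
P = 0.9506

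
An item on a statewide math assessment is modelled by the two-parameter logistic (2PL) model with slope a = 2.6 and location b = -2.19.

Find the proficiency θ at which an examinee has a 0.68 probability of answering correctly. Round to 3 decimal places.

-1.900

P(θ) = 1 / (1 + exp(−a(θ − b)))
logit = ln(0.6800/0.3200) = 0.7538
θ = b + logit/(a) = -2.19 + 0.7538/2.6000 = -1.9001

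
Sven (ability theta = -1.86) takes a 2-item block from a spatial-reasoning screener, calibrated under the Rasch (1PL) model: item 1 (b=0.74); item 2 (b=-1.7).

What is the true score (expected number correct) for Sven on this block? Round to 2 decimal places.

P(theta) = 1 / (1 + exp(−(theta − b)))
P_1 = 1/(1+e^{2.6000}) = 0.0691
P_2 = 1/(1+e^{0.1600}) = 0.4601
E[score] = 0.0691 + 0.4601 = 0.5292

0.53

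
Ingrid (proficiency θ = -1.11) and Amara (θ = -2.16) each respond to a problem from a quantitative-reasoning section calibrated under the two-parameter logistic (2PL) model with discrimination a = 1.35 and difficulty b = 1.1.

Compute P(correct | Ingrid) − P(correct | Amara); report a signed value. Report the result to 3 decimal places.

P(θ) = 1 / (1 + exp(−a(θ − b)))
P(Ingrid) = 0.0482  [exponent -2.9835]
P(Amara) = 0.0121  [exponent -4.4010]
Difference = 0.0482 − 0.0121 = 0.0361

0.036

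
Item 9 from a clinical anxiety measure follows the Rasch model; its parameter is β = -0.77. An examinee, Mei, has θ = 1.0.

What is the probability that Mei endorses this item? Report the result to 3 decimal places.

P(θ) = 1 / (1 + exp(−(θ − β)))
Exponent: (1.0 − (-0.77)) = 1.7700
1/(1 + e^{-1.7700}) = 0.8545
P = 0.8545

0.854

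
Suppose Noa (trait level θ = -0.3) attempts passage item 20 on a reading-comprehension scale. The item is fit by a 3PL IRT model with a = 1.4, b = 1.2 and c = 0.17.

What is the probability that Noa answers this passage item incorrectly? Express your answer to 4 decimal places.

P(θ) = c + (1 − c) · 1 / (1 + exp(−a(θ − b)))
Exponent: 1.4 × (-0.3 − 1.2) = -2.1000
1/(1 + e^{2.1000}) = 0.1091
P = 0.17 + 0.83 × 0.1091 = 0.2606
P(incorrect) = 1 − 0.2606 = 0.7394

0.7394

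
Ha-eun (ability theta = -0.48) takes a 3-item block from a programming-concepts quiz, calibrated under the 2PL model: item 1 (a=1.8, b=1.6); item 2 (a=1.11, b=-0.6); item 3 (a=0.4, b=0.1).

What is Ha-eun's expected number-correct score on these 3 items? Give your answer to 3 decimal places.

P(theta) = 1 / (1 + exp(−a(theta − b)))
P_1 = 1/(1+e^{3.7440}) = 0.0231
P_2 = 1/(1+e^{-0.1332}) = 0.5333
P_3 = 1/(1+e^{0.2320}) = 0.4423
E[score] = 0.0231 + 0.5333 + 0.4423 = 0.9986

0.999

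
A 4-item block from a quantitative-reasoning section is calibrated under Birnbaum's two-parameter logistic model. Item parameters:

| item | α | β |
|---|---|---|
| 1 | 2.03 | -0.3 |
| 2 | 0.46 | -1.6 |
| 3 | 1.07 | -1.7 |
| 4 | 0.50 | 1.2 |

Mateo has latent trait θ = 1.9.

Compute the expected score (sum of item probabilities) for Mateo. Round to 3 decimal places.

3.388

P(θ) = 1 / (1 + exp(−α(θ − β)))
P_1 = 1/(1+e^{-4.4660}) = 0.9886
P_2 = 1/(1+e^{-1.6100}) = 0.8334
P_3 = 1/(1+e^{-3.8520}) = 0.9792
P_4 = 1/(1+e^{-0.3500}) = 0.5866
E[score] = 0.9886 + 0.8334 + 0.9792 + 0.5866 = 3.3879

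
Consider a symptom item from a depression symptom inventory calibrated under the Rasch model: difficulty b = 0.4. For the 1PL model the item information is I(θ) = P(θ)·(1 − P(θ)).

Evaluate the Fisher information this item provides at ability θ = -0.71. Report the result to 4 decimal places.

P = 1/(1+e^{1.1100}) = 0.2479
P(1−P) = 0.2479 × 0.7521 = 0.1864
I = P(1−P) = 0.18643

0.1864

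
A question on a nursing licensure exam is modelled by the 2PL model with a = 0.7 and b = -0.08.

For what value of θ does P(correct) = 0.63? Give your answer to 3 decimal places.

P(θ) = 1 / (1 + exp(−a(θ − b)))
logit = ln(0.6300/0.3700) = 0.5322
θ = b + logit/(a) = -0.08 + 0.5322/0.7000 = 0.6803

0.680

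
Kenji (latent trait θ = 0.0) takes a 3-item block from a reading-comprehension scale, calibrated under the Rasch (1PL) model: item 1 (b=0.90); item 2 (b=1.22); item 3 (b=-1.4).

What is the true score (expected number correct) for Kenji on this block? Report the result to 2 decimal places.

1.32

P(θ) = 1 / (1 + exp(−(θ − b)))
P_1 = 1/(1+e^{0.9000}) = 0.2891
P_2 = 1/(1+e^{1.2200}) = 0.2279
P_3 = 1/(1+e^{-1.4000}) = 0.8022
E[score] = 0.2891 + 0.2279 + 0.8022 = 1.3192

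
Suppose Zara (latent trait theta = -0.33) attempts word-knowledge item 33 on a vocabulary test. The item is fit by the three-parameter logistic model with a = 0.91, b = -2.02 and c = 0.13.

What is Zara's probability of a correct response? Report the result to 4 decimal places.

P(theta) = c + (1 − c) · 1 / (1 + exp(−a(theta − b)))
Exponent: 0.91 × (-0.33 − (-2.02)) = 1.5379
1/(1 + e^{-1.5379}) = 0.8232
P = 0.13 + 0.87 × 0.8232 = 0.8461

0.8461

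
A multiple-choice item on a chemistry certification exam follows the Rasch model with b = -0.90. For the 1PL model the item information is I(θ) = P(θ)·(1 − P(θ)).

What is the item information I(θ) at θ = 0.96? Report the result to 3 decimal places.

0.117

P = 1/(1+e^{-1.8600}) = 0.8653
P(1−P) = 0.8653 × 0.1347 = 0.1166
I = P(1−P) = 0.11656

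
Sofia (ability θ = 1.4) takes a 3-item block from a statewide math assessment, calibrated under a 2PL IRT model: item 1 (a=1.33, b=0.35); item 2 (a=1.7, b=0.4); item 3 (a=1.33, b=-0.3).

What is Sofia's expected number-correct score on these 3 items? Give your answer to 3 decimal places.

2.553

P(θ) = 1 / (1 + exp(−a(θ − b)))
P_1 = 1/(1+e^{-1.3965}) = 0.8016
P_2 = 1/(1+e^{-1.7000}) = 0.8455
P_3 = 1/(1+e^{-2.2610}) = 0.9056
E[score] = 0.8016 + 0.8455 + 0.9056 = 2.5528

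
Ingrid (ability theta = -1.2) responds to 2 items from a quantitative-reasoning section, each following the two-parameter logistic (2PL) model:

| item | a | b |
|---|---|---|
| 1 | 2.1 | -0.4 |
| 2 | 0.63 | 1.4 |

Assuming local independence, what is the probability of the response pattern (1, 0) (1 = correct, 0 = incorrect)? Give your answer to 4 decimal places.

0.1315

P(theta) = 1 / (1 + exp(−a(theta − b)))
P_1 = 1/(1+e^{1.6800}) = 0.1571
P_2 = 1/(1+e^{1.6380}) = 0.1627
L = P_1 × (1−P_2) = 0.1571 × 0.8373 = 0.13153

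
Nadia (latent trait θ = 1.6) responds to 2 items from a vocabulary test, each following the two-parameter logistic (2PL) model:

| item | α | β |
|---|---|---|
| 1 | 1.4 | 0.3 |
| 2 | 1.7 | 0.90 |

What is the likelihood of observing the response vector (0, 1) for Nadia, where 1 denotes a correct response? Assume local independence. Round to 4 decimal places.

P(θ) = 1 / (1 + exp(−α(θ − β)))
P_1 = 1/(1+e^{-1.8200}) = 0.8606
P_2 = 1/(1+e^{-1.1900}) = 0.7667
L = (1−P_1) × P_2 = 0.1394 × 0.7667 = 0.10691

0.1069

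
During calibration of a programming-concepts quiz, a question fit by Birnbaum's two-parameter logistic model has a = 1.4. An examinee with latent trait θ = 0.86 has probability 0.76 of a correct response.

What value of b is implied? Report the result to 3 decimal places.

P(θ) = 1 / (1 + exp(−a(θ − b)))
logit(0.76) = ln(0.76/0.24) = 1.1527
b = θ − logit/(a) = 0.86 − 1.1527/1.4000 = 0.0367

0.037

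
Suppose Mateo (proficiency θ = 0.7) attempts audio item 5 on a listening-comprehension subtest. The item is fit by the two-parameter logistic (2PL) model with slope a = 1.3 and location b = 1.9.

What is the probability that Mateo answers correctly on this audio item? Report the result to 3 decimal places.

0.174

P(θ) = 1 / (1 + exp(−a(θ − b)))
Exponent: 1.3 × (0.7 − 1.9) = -1.5600
1/(1 + e^{1.5600}) = 0.1736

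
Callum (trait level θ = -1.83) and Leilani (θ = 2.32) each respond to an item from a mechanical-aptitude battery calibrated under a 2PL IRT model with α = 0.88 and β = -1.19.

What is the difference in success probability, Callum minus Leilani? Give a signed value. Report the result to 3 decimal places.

P(θ) = 1 / (1 + exp(−α(θ − β)))
P(Callum) = 0.3628  [exponent -0.5632]
P(Leilani) = 0.9564  [exponent 3.0888]
Difference = 0.3628 − 0.9564 = -0.5936

-0.594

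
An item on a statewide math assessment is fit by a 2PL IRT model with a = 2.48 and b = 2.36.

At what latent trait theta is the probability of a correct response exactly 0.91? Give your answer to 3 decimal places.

3.293

P(theta) = 1 / (1 + exp(−a(theta − b)))
logit = ln(0.9100/0.0900) = 2.3136
theta = b + logit/(a) = 2.36 + 2.3136/2.4800 = 3.2929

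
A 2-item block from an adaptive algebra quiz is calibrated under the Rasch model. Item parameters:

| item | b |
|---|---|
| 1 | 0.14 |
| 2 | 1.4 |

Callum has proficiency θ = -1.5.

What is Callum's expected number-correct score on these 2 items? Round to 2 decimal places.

0.21

P(θ) = 1 / (1 + exp(−(θ − b)))
P_1 = 1/(1+e^{1.6400}) = 0.1625
P_2 = 1/(1+e^{2.9000}) = 0.0522
E[score] = 0.1625 + 0.0522 = 0.2146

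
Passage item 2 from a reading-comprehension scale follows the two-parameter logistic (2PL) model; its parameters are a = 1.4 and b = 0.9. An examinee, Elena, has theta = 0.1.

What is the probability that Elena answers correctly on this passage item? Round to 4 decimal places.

P(theta) = 1 / (1 + exp(−a(theta − b)))
Exponent: 1.4 × (0.1 − 0.9) = -1.1200
1/(1 + e^{1.1200}) = 0.2460

0.2460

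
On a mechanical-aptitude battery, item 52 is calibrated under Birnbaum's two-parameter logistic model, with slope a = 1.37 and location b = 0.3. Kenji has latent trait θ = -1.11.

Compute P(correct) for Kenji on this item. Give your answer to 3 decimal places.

0.127

P(θ) = 1 / (1 + exp(−a(θ − b)))
Exponent: 1.37 × (-1.11 − 0.3) = -1.9317
1/(1 + e^{1.9317}) = 0.1266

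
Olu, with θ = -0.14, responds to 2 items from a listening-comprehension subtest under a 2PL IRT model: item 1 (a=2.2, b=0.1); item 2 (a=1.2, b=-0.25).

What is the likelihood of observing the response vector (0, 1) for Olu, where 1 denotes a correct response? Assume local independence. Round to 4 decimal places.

P(θ) = 1 / (1 + exp(−a(θ − b)))
P_1 = 1/(1+e^{0.5280}) = 0.3710
P_2 = 1/(1+e^{-0.1320}) = 0.5330
L = (1−P_1) × P_2 = 0.6290 × 0.5330 = 0.33524

0.3352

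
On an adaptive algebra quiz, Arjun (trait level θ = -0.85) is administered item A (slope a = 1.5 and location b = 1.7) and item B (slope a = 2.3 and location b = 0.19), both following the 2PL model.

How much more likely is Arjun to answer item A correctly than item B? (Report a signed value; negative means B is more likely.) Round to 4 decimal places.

-0.0624

P(θ) = 1 / (1 + exp(−a(θ − b)))
P_A = 0.0214
P_B = 0.0838
P_A − P_B = -0.0624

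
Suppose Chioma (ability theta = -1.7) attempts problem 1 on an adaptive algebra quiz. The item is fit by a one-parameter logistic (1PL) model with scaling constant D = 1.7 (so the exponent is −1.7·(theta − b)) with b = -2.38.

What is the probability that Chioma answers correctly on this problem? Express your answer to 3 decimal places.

0.761

P(theta) = 1 / (1 + exp(−D·(theta − b)))
Exponent: 1.7 × (-1.7 − (-2.38)) = 1.1560
1/(1 + e^{-1.1560}) = 0.7606
P = 0.7606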